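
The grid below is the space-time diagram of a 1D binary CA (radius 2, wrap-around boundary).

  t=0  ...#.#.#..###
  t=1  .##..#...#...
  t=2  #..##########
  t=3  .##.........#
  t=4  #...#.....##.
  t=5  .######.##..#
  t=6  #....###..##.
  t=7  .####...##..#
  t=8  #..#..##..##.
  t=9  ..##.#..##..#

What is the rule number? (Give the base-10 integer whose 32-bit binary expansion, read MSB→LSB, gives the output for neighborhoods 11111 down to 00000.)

1848576286

  nb #####: next=.  (t=2,i=5, bit31=0)
  nb ####.: next=#  (t=2,i=12, bit30=1)
  nb ###.#: next=#  (t=5,i=6, bit29=1)
  nb ###..: next=.  (t=0,i=12, bit28=0)
  nb ##.##: next=#  (t=5,i=7, bit27=1)
  nb ##.#.: next=#  (t=4,i=12, bit26=1)
  nb ##..#: next=#  (t=1,i=3, bit25=1)
  nb ##...: next=.  (t=0,i=0, bit24=0)
  nb #.###: next=.  (t=5,i=1, bit23=0)
  nb #.##.: next=.  (t=3,i=1, bit22=0)
  nb #.#.#: next=#  (t=0,i=5, bit21=1)
  nb #.#..: next=.  (t=0,i=7, bit20=0)
  nb #..##: next=#  (t=0,i=9, bit19=1)
  nb #..#.: next=#  (t=1,i=4, bit18=1)
  nb #...#: next=#  (t=0,i=1, bit17=1)
  nb #....: next=#  (t=1,i=11, bit16=1)
  nb .####: next=.  (t=2,i=4, bit15=0)
  nb .###.: next=.  (t=0,i=11, bit14=0)
  nb .##.#: next=.  (t=4,i=11, bit13=0)
  nb .##..: next=.  (t=1,i=2, bit12=0)
  nb .#.##: next=#  (t=3,i=0, bit11=1)
  nb .#.#.: next=.  (t=0,i=4, bit10=0)
  nb .#..#: next=.  (t=0,i=8, bit9=0)
  nb .#...: next=#  (t=1,i=6, bit8=1)
  nb ..###: next=.  (t=0,i=10, bit7=0)
  nb ..##.: next=.  (t=1,i=1, bit6=0)
  nb ..#.#: next=.  (t=0,i=3, bit5=0)
  nb ..#..: next=#  (t=1,i=5, bit4=1)
  nb ...##: next=#  (t=1,i=0, bit3=1)
  nb ...#.: next=#  (t=0,i=2, bit2=1)
  nb ....#: next=#  (t=1,i=12, bit1=1)
  nb .....: next=.  (t=3,i=5, bit0=0)
  bits 01101110001011110000100100011110 = 1848576286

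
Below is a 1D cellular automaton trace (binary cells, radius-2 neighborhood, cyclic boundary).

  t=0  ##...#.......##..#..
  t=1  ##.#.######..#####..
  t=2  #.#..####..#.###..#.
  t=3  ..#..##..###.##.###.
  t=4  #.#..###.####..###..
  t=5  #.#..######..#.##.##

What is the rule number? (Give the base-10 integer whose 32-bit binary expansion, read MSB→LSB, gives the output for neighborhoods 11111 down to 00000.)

  ##### -> #   bit 31 = 1  t=1,i=7
  ####. -> .   bit 30 = 0  t=1,i=9
  ###.# -> #   bit 29 = 1  t=3,i=11
  ###.. -> .   bit 28 = 0  t=1,i=10
  ##.## -> #   bit 27 = 1  t=3,i=12
  ##.#. -> #   bit 26 = 1  t=1,i=2
  ##..# -> #   bit 25 = 1  t=0,i=15
  ##... -> .   bit 24 = 0  t=0,i=2
  #.### -> #   bit 23 = 1  t=1,i=5
  #.##. -> .   bit 22 = 0  t=3,i=13
  #.#.# -> .   bit 21 = 0  t=1,i=3
  #.#.. -> #   bit 20 = 1  t=2,i=2
  #..## -> .   bit 19 = 0  t=0,i=19
  #..#. -> #   bit 18 = 1  t=0,i=16
  #...# -> #   bit 17 = 1  t=0,i=3
  #.... -> #   bit 16 = 1  t=0,i=7
  .#### -> #   bit 15 = 1  t=1,i=6
  .###. -> #   bit 14 = 1  t=2,i=14
  .##.# -> .   bit 13 = 0  t=1,i=1
  .##.. -> #   bit 12 = 1  t=0,i=1
  .#.## -> .   bit 11 = 0  t=1,i=4
  .#.#. -> .   bit 10 = 0  t=2,i=1
  .#..# -> .   bit 9 = 0  t=0,i=18
  .#... -> #   bit 8 = 1  t=0,i=6
  ..### -> #   bit 7 = 1  t=1,i=13
  ..##. -> #   bit 6 = 1  t=0,i=0
  ..#.# -> #   bit 5 = 1  t=2,i=11
  ..#.. -> #   bit 4 = 1  t=0,i=5
  ...## -> .   bit 3 = 0  t=0,i=12
  ...#. -> .   bit 2 = 0  t=0,i=4
  ....# -> .   bit 1 = 0  t=0,i=11
  ..... -> #   bit 0 = 1  t=0,i=8
  bits 10101110100101111101000111110001 = 2929185265

2929185265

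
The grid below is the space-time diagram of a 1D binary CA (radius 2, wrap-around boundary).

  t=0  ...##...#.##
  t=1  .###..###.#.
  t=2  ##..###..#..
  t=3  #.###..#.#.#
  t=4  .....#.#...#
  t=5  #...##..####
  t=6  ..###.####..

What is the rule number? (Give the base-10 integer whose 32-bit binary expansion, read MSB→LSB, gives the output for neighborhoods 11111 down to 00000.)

  #####|.  b31=0 t=5,i=10
  ####.|.  b30=0 t=5,i=11
  ###.#|.  b29=0 t=1,i=8
  ###..|.  b28=0 t=1,i=3
  ##.##|.  b27=0 t=3,i=1
  ##.#.|#  b26=1 t=1,i=9
  ##..#|#  b25=1 t=1,i=4
  ##...|.  b24=0 t=0,i=0
  #.###|.  b23=0 t=3,i=2
  #.##.|#  b22=1 t=0,i=10
  #.#.#|.  b21=0 t=3,i=9
  #.#..|.  b20=0 t=1,i=10
  #..##|#  b19=1 t=1,i=0
  #..#.|.  b18=0 t=2,i=8
  #...#|#  b17=1 t=0,i=1
  #....|.  b16=0 t=4,i=1
  .####|#  b15=1 t=5,i=9
  .###.|.  b14=0 t=1,i=2
  .##.#|.  b13=0 t=3,i=0
  .##..|.  b12=0 t=0,i=4
  .#.##|.  b11=0 t=0,i=9
  .#.#.|.  b10=0 t=3,i=8
  .#..#|.  b9=0 t=1,i=11
  .#...|#  b8=1 t=4,i=0
  ..###|#  b7=1 t=1,i=1
  ..##.|#  b6=1 t=0,i=3
  ..#.#|#  b5=1 t=0,i=8
  ..#..|#  b4=1 t=2,i=9
  ...##|#  b3=1 t=0,i=2
  ...#.|#  b2=1 t=0,i=7
  ....#|.  b1=0 t=4,i=3
  .....|.  b0=0 t=4,i=2
  bits 00000110010010101000000111111100 = 105546236

105546236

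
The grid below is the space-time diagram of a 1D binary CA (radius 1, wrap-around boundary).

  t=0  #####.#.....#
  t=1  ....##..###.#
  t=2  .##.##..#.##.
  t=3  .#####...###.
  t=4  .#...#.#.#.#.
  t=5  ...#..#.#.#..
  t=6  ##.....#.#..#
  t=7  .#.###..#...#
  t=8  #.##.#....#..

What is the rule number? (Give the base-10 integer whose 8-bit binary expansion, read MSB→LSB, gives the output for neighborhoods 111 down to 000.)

105

  [7] ### => .  t=0,i=0
  [6] ##. => #  t=0,i=4
  [5] #.# => #  t=0,i=5
  [4] #.. => .  t=0,i=7
  [3] .## => #  t=0,i=12
  [2] .#. => .  t=0,i=6
  [1] ..# => .  t=0,i=11
  [0] ... => #  t=0,i=8
  bits 01101001 = 105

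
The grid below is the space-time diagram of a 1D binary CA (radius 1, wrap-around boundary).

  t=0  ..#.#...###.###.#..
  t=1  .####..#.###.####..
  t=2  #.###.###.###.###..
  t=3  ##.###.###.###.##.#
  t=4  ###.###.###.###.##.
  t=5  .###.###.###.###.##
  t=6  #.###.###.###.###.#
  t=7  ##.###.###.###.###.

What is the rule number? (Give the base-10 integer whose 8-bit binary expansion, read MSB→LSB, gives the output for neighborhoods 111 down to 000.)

230

  nb ###: next=#  (t=0,i=9, bit7=1)
  nb ##.: next=#  (t=0,i=10, bit6=1)
  nb #.#: next=#  (t=0,i=3, bit5=1)
  nb #..: next=.  (t=0,i=5, bit4=0)
  nb .##: next=.  (t=0,i=8, bit3=0)
  nb .#.: next=#  (t=0,i=2, bit2=1)
  nb ..#: next=#  (t=0,i=1, bit1=1)
  nb ...: next=.  (t=0,i=0, bit0=0)
  bits 11100110 = 230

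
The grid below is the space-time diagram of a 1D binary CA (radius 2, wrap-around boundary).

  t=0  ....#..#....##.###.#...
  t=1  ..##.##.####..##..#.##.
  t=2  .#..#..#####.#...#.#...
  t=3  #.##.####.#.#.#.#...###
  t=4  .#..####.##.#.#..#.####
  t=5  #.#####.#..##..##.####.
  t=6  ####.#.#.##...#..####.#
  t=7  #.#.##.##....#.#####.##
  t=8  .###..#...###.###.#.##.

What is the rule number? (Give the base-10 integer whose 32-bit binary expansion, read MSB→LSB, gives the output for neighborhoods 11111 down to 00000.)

  ##### -> .   bit 31 = 0  t=2,i=9
  ####. -> #   bit 30 = 1  t=1,i=10
  ###.# -> .   bit 29 = 0  t=0,i=17
  ###.. -> #   bit 28 = 1  t=1,i=11
  ##.## -> #   bit 27 = 1  t=0,i=14
  ##.#. -> #   bit 26 = 1  t=0,i=18
  ##..# -> .   bit 25 = 0  t=1,i=12
  ##... -> .   bit 24 = 0  t=1,i=22
  #.### -> #   bit 23 = 1  t=0,i=15
  #.##. -> .   bit 22 = 0  t=1,i=5
  #.#.# -> #   bit 21 = 1  t=3,i=10
  #.#.. -> .   bit 20 = 0  t=0,i=19
  #..## -> #   bit 19 = 1  t=1,i=13
  #..#. -> #   bit 18 = 1  t=0,i=6
  #...# -> .   bit 17 = 0  t=1,i=0
  #.... -> #   bit 16 = 1  t=0,i=9
  .#### -> #   bit 15 = 1  t=1,i=9
  .###. -> .   bit 14 = 0  t=0,i=16
  .##.# -> .   bit 13 = 0  t=0,i=13
  .##.. -> .   bit 12 = 0  t=1,i=15
  .#.## -> #   bit 11 = 1  t=1,i=19
  .#.#. -> .   bit 10 = 0  t=2,i=18
  .#..# -> #   bit 9 = 1  t=0,i=5
  .#... -> #   bit 8 = 1  t=0,i=8
  ..### -> #   bit 7 = 1  t=2,i=7
  ..##. -> .   bit 6 = 0  t=0,i=12
  ..#.# -> .   bit 5 = 0  t=1,i=18
  ..#.. -> .   bit 4 = 0  t=0,i=4
  ...## -> #   bit 3 = 1  t=0,i=11
  ...#. -> #   bit 2 = 1  t=0,i=3
  ....# -> #   bit 1 = 1  t=0,i=2
  ..... -> .   bit 0 = 0  t=0,i=0
  bits 01011100101011011000101110001110 = 1554877326

1554877326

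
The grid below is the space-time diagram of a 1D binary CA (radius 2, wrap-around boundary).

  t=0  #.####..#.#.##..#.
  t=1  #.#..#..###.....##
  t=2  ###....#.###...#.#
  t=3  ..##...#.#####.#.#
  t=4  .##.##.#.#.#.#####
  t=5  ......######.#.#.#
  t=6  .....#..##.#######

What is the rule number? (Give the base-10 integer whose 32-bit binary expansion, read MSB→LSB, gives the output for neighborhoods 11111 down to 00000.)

3048883304

  [31] ##### => #  t=3,i=11
  [30] ####. => .  t=0,i=4
  [29] ###.# => #  t=1,i=0
  [28] ###.. => #  t=0,i=5
  [27] ##.## => .  t=4,i=0
  [26] ##.#. => #  t=1,i=1
  [25] ##..# => .  t=0,i=6
  [24] ##... => #  t=1,i=11
  [23] #.### => #  t=0,i=2
  [22] #.##. => .  t=0,i=12
  [21] #.#.# => #  t=0,i=0
  [20] #.#.. => #  t=1,i=2
  [19] #..## => #  t=1,i=7
  [18] #..#. => .  t=0,i=7
  [17] #...# => #  t=2,i=13
  [16] #.... => .  t=1,i=12
  [15] .#### => .  t=0,i=3
  [14] .###. => #  t=1,i=9
  [13] .##.# => .  t=4,i=2
  [12] .##.. => .  t=0,i=13
  [11] .#.## => .  t=0,i=1
  [10] .#.#. => #  t=0,i=9
  [9] .#..# => .  t=1,i=3
  [8] .#... => .  t=5,i=0
  [7] ..### => .  t=1,i=8
  [6] ..##. => #  t=3,i=2
  [5] ..#.# => #  t=0,i=8
  [4] ..#.. => .  t=1,i=5
  [3] ...## => #  t=1,i=15
  [2] ...#. => .  t=2,i=6
  [1] ....# => .  t=1,i=14
  [0] ..... => .  t=1,i=13
  bits 10110101101110100100010001101000 = 3048883304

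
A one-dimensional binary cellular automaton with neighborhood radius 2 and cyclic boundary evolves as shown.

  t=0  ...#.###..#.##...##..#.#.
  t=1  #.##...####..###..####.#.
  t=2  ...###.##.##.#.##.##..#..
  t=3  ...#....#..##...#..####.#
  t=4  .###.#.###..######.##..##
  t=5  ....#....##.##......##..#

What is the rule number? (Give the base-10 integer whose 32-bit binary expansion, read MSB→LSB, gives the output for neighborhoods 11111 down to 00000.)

  nb #####: next=.  (t=4,i=14, bit31=0)
  nb ####.: next=.  (t=1,i=9, bit30=0)
  nb ###.#: next=.  (t=1,i=21, bit29=0)
  nb ###..: next=#  (t=0,i=7, bit28=1)
  nb ##.##: next=.  (t=2,i=6, bit27=0)
  nb ##.#.: next=#  (t=1,i=22, bit26=1)
  nb ##..#: next=#  (t=0,i=8, bit25=1)
  nb ##...: next=#  (t=0,i=14, bit24=1)
  nb #.###: next=.  (t=0,i=5, bit23=0)
  nb #.##.: next=.  (t=0,i=12, bit22=0)
  nb #.#.#: next=.  (t=1,i=0, bit21=0)
  nb #.#..: next=#  (t=0,i=23, bit20=1)
  nb #..##: next=.  (t=1,i=12, bit19=0)
  nb #..#.: next=#  (t=0,i=9, bit18=1)
  nb #...#: next=#  (t=0,i=15, bit17=1)
  nb #....: next=#  (t=0,i=0, bit16=1)
  nb .####: next=#  (t=1,i=8, bit15=1)
  nb .###.: next=.  (t=0,i=6, bit14=0)
  nb .##.#: next=#  (t=2,i=8, bit13=1)
  nb .##..: next=#  (t=0,i=13, bit12=1)
  nb .#.##: next=.  (t=0,i=4, bit11=0)
  nb .#.#.: next=.  (t=0,i=22, bit10=0)
  nb .#..#: next=#  (t=3,i=9, bit9=1)
  nb .#...: next=.  (t=0,i=24, bit8=0)
  nb ..###: next=#  (t=1,i=7, bit7=1)
  nb ..##.: next=.  (t=0,i=17, bit6=0)
  nb ..#.#: next=#  (t=0,i=3, bit5=1)
  nb ..#..: next=#  (t=2,i=22, bit4=1)
  nb ...##: next=.  (t=0,i=16, bit3=0)
  nb ...#.: next=#  (t=0,i=2, bit2=1)
  nb ....#: next=.  (t=0,i=1, bit1=0)
  nb .....: next=.  (t=2,i=0, bit0=0)
  bits 00010111000101111011001010110100 = 387429044

387429044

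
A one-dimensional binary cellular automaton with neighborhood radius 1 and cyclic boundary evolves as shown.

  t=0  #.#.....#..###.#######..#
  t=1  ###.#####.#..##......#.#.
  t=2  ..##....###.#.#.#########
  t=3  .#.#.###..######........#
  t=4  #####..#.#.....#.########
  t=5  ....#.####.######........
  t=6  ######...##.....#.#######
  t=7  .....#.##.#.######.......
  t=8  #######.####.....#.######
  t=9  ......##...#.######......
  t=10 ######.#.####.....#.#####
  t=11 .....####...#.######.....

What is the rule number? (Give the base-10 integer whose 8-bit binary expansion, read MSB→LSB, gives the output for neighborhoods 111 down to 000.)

103

  nb ###: next=.  (t=0,i=12, bit7=0)
  nb ##.: next=#  (t=0,i=0, bit6=1)
  nb #.#: next=#  (t=0,i=1, bit5=1)
  nb #..: next=.  (t=0,i=3, bit4=0)
  nb .##: next=.  (t=0,i=11, bit3=0)
  nb .#.: next=#  (t=0,i=2, bit2=1)
  nb ..#: next=#  (t=0,i=7, bit1=1)
  nb ...: next=#  (t=0,i=4, bit0=1)
  bits 01100111 = 103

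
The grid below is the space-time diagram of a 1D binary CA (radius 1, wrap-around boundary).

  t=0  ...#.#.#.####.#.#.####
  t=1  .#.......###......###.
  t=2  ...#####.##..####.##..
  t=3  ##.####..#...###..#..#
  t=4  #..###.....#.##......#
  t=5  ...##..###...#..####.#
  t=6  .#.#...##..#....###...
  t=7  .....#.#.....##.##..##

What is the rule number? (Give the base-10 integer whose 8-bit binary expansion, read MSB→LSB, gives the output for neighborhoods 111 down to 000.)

137

  [7] ### => #  t=0,i=10
  [6] ##. => .  t=0,i=12
  [5] #.# => .  t=0,i=4
  [4] #.. => .  t=0,i=0
  [3] .## => #  t=0,i=9
  [2] .#. => .  t=0,i=3
  [1] ..# => .  t=0,i=2
  [0] ... => #  t=0,i=1
  bits 10001001 = 137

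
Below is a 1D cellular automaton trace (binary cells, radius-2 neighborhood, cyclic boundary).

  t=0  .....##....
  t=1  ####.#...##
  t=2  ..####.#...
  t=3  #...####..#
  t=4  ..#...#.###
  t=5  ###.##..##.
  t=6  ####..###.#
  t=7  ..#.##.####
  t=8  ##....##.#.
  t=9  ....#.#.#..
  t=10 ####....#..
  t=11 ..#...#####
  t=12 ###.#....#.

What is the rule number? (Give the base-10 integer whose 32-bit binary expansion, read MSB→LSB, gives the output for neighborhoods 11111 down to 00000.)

  ##### -> .   bit 31 = 0  t=1,i=0
  ####. -> #   bit 30 = 1  t=1,i=2
  ###.# -> #   bit 29 = 1  t=1,i=3
  ###.. -> .   bit 28 = 0  t=3,i=7
  ##.## -> #   bit 27 = 1  t=5,i=3
  ##.#. -> #   bit 26 = 1  t=1,i=4
  ##..# -> #   bit 25 = 1  t=3,i=8
  ##... -> .   bit 24 = 0  t=0,i=7
  #.### -> #   bit 23 = 1  t=4,i=8
  #.##. -> .   bit 22 = 0  t=5,i=4
  #.#.# -> .   bit 21 = 0  t=8,i=9
  #.#.. -> #   bit 20 = 1  t=1,i=5
  #..## -> #   bit 19 = 1  t=3,i=9
  #..#. -> #   bit 18 = 1  t=4,i=1
  #...# -> #   bit 17 = 1  t=1,i=7
  #.... -> .   bit 16 = 0  t=0,i=8
  .#### -> .   bit 15 = 0  t=1,i=10
  .###. -> #   bit 14 = 1  t=4,i=9
  .##.# -> .   bit 13 = 0  t=5,i=9
  .##.. -> .   bit 12 = 0  t=0,i=6
  .#.## -> .   bit 11 = 0  t=4,i=7
  .#.#. -> .   bit 10 = 0  t=9,i=5
  .#..# -> #   bit 9 = 1  t=10,i=9
  .#... -> .   bit 8 = 0  t=1,i=6
  ..### -> .   bit 7 = 0  t=1,i=9
  ..##. -> #   bit 6 = 1  t=0,i=5
  ..#.# -> .   bit 5 = 0  t=4,i=6
  ..#.. -> #   bit 4 = 1  t=4,i=2
  ...## -> .   bit 3 = 0  t=0,i=4
  ...#. -> #   bit 2 = 1  t=4,i=5
  ....# -> #   bit 1 = 1  t=0,i=3
  ..... -> #   bit 0 = 1  t=0,i=0
  bits 01101110100111100100001001010111 = 1855865431

1855865431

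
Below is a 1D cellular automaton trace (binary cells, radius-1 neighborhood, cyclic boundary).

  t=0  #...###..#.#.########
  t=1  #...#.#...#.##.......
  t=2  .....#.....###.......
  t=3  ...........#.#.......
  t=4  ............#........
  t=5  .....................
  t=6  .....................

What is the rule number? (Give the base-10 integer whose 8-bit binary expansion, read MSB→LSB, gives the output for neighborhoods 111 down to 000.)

104

  ### -> .   bit 7 = 0  t=0,i=5
  ##. -> #   bit 6 = 1  t=0,i=0
  #.# -> #   bit 5 = 1  t=0,i=10
  #.. -> .   bit 4 = 0  t=0,i=1
  .## -> #   bit 3 = 1  t=0,i=4
  .#. -> .   bit 2 = 0  t=0,i=9
  ..# -> .   bit 1 = 0  t=0,i=3
  ... -> .   bit 0 = 0  t=0,i=2
  bits 01101000 = 104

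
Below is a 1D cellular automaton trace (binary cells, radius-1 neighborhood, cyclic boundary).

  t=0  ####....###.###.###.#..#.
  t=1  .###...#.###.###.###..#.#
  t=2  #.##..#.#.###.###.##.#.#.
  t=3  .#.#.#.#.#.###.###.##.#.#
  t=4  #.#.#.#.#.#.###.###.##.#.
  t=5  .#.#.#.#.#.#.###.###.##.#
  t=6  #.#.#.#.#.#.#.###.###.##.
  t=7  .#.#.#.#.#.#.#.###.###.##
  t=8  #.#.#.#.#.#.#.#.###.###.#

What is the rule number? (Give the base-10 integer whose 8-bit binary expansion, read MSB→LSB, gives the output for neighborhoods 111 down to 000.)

  [7] ### => #  t=0,i=1
  [6] ##. => #  t=0,i=3
  [5] #.# => #  t=0,i=11
  [4] #.. => .  t=0,i=4
  [3] .## => .  t=0,i=0
  [2] .#. => .  t=0,i=20
  [1] ..# => #  t=0,i=7
  [0] ... => .  t=0,i=5
  bits 11100010 = 226

226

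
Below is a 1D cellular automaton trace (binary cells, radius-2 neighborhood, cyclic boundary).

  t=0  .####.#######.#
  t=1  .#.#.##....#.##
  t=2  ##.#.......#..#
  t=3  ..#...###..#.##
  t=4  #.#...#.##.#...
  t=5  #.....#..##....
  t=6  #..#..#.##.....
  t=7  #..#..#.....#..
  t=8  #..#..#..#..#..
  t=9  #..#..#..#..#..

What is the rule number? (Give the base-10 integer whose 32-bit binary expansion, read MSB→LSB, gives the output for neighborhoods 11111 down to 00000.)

1588076785

  #####|.  b31=0 t=0,i=8
  ####.|#  b30=1 t=0,i=3
  ###.#|.  b29=0 t=0,i=4
  ###..|#  b28=1 t=3,i=8
  ##.##|#  b27=1 t=0,i=5
  ##.#.|#  b26=1 t=0,i=13
  ##..#|#  b25=1 t=3,i=0
  ##...|.  b24=0 t=1,i=7
  #.###|#  b23=1 t=0,i=1
  #.##.|.  b22=0 t=1,i=5
  #.#.#|#  b21=1 t=0,i=14
  #.#..|.  b20=0 t=2,i=3
  #..##|#  b19=1 t=2,i=13
  #..#.|.  b18=0 t=3,i=1
  #...#|.  b17=0 t=3,i=4
  #....|.  b16=0 t=1,i=8
  .####|.  b15=0 t=0,i=2
  .###.|.  b14=0 t=2,i=0
  .##.#|#  b13=1 t=1,i=14
  .##..|.  b12=0 t=1,i=6
  .#.##|.  b11=0 t=0,i=0
  .#.#.|.  b10=0 t=1,i=2
  .#..#|.  b9=0 t=2,i=12
  .#...|.  b8=0 t=2,i=4
  ..###|#  b7=1 t=2,i=14
  ..##.|#  b6=1 t=5,i=9
  ..#.#|#  b5=1 t=1,i=11
  ..#..|#  b4=1 t=2,i=11
  ...##|.  b3=0 t=3,i=5
  ...#.|.  b2=0 t=1,i=10
  ....#|.  b1=0 t=1,i=9
  .....|#  b0=1 t=2,i=6
  bits 01011110101010000010000011110001 = 1588076785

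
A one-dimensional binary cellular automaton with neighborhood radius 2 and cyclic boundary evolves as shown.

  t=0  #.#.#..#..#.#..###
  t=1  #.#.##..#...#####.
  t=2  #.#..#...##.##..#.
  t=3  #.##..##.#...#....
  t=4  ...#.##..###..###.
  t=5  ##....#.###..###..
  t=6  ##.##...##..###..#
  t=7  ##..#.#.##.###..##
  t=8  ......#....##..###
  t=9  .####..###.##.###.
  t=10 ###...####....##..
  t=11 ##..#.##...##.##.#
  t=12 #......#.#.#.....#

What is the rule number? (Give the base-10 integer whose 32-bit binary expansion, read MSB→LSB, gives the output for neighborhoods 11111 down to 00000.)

549180355

  #####|.  b31=0 t=1,i=14
  ####.|.  b30=0 t=0,i=17
  ###.#|#  b29=1 t=0,i=0
  ###..|.  b28=0 t=4,i=11
  ##.##|.  b27=0 t=2,i=11
  ##.#.|.  b26=0 t=0,i=1
  ##..#|.  b25=0 t=1,i=6
  ##...|.  b24=0 t=4,i=17
  #.###|#  b23=1 t=5,i=8
  #.##.|.  b22=0 t=1,i=4
  #.#.#|#  b21=1 t=0,i=2
  #.#..|#  b20=1 t=0,i=4
  #..##|#  b19=1 t=0,i=14
  #..#.|.  b18=0 t=0,i=6
  #...#|#  b17=1 t=1,i=10
  #....|#  b16=1 t=3,i=15
  .####|#  b15=1 t=0,i=16
  .###.|#  b14=1 t=4,i=10
  .##.#|.  b13=0 t=2,i=10
  .##..|#  b12=1 t=1,i=5
  .#.##|.  b11=0 t=1,i=3
  .#.#.|.  b10=0 t=0,i=3
  .#..#|#  b9=1 t=0,i=5
  .#...|#  b8=1 t=1,i=9
  ..###|#  b7=1 t=0,i=15
  ..##.|#  b6=1 t=2,i=9
  ..#.#|.  b5=0 t=0,i=10
  ..#..|.  b4=0 t=0,i=7
  ...##|.  b3=0 t=1,i=11
  ...#.|.  b2=0 t=3,i=12
  ....#|#  b1=1 t=3,i=16
  .....|#  b0=1 t=8,i=2
  bits 00100000101110111101001111000011 = 549180355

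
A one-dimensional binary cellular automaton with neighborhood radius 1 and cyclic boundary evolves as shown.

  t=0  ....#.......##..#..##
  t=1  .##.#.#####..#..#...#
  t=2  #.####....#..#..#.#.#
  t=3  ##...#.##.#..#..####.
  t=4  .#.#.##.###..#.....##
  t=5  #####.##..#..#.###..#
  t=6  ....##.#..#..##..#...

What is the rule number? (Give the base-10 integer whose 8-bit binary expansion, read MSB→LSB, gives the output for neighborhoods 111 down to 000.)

101

  nb ###: next=.  (t=1,i=7, bit7=0)
  nb ##.: next=#  (t=0,i=13, bit6=1)
  nb #.#: next=#  (t=1,i=0, bit5=1)
  nb #..: next=.  (t=0,i=0, bit4=0)
  nb .##: next=.  (t=0,i=12, bit3=0)
  nb .#.: next=#  (t=0,i=4, bit2=1)
  nb ..#: next=.  (t=0,i=3, bit1=0)
  nb ...: next=#  (t=0,i=1, bit0=1)
  bits 01100101 = 101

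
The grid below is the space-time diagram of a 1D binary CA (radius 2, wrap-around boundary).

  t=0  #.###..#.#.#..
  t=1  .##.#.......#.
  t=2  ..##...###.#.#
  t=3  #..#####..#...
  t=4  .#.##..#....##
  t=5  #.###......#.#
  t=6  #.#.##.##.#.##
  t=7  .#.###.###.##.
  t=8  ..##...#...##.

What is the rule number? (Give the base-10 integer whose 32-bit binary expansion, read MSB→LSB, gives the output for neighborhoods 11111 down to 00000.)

365083277

  [31] ##### => .  t=3,i=5
  [30] ####. => .  t=3,i=6
  [29] ###.# => .  t=2,i=9
  [28] ###.. => #  t=0,i=4
  [27] ##.## => .  t=5,i=1
  [26] ##.#. => #  t=1,i=3
  [25] ##..# => .  t=0,i=5
  [24] ##... => #  t=2,i=4
  [23] #.### => #  t=0,i=2
  [22] #.##. => #  t=4,i=3
  [21] #.#.# => .  t=0,i=9
  [20] #.#.. => .  t=0,i=11
  [19] #..## => .  t=1,i=0
  [18] #..#. => .  t=0,i=6
  [17] #...# => #  t=2,i=5
  [16] #.... => .  t=1,i=6
  [15] .#### => #  t=3,i=4
  [14] .###. => .  t=0,i=3
  [13] .##.# => #  t=1,i=2
  [12] .##.. => #  t=2,i=3
  [11] .#.## => #  t=0,i=1
  [10] .#.#. => .  t=0,i=8
  [9] .#..# => #  t=0,i=12
  [8] .#... => .  t=1,i=5
  [7] ..### => #  t=2,i=7
  [6] ..##. => .  t=1,i=1
  [5] ..#.# => .  t=0,i=0
  [4] ..#.. => .  t=1,i=12
  [3] ...## => #  t=2,i=6
  [2] ...#. => #  t=1,i=11
  [1] ....# => .  t=1,i=10
  [0] ..... => #  t=1,i=7
  bits 00010101110000101011101010001101 = 365083277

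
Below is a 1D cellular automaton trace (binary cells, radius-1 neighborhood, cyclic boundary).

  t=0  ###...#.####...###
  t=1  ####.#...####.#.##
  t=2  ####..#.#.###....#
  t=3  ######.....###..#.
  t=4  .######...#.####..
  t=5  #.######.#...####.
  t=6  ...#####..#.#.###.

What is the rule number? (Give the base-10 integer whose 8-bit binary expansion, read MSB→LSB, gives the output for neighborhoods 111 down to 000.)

210

  ### -> #   bit 7 = 1  t=0,i=0
  ##. -> #   bit 6 = 1  t=0,i=2
  #.# -> .   bit 5 = 0  t=0,i=7
  #.. -> #   bit 4 = 1  t=0,i=3
  .## -> .   bit 3 = 0  t=0,i=8
  .#. -> .   bit 2 = 0  t=0,i=6
  ..# -> #   bit 1 = 1  t=0,i=5
  ... -> .   bit 0 = 0  t=0,i=4
  bits 11010010 = 210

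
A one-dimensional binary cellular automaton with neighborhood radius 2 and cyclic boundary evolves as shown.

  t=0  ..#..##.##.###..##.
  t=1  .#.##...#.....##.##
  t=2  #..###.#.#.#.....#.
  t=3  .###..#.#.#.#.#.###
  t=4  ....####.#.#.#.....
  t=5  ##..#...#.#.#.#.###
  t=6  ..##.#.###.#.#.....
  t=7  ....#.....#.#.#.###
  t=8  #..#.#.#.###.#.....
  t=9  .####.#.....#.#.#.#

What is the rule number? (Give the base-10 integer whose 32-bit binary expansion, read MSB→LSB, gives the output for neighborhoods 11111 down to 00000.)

122427301

  nb #####: next=.  (t=5,i=18, bit31=0)
  nb ####.: next=.  (t=4,i=6, bit30=0)
  nb ###.#: next=.  (t=2,i=5, bit29=0)
  nb ###..: next=.  (t=0,i=13, bit28=0)
  nb ##.##: next=.  (t=0,i=7, bit27=0)
  nb ##.#.: next=#  (t=1,i=0, bit26=1)
  nb ##..#: next=#  (t=0,i=14, bit25=1)
  nb ##...: next=#  (t=0,i=18, bit24=1)
  nb #.###: next=.  (t=0,i=11, bit23=0)
  nb #.##.: next=#  (t=0,i=8, bit22=1)
  nb #.#.#: next=.  (t=1,i=1, bit21=0)
  nb #.#..: next=.  (t=2,i=0, bit20=0)
  nb #..##: next=#  (t=0,i=4, bit19=1)
  nb #..#.: next=#  (t=3,i=5, bit18=1)
  nb #...#: next=.  (t=0,i=0, bit17=0)
  nb #....: next=.  (t=1,i=10, bit16=0)
  nb .####: next=.  (t=4,i=5, bit15=0)
  nb .###.: next=.  (t=0,i=12, bit14=0)
  nb .##.#: next=.  (t=0,i=6, bit13=0)
  nb .##..: next=#  (t=0,i=17, bit12=1)
  nb .#.##: next=.  (t=1,i=2, bit11=0)
  nb .#.#.: next=#  (t=2,i=8, bit10=1)
  nb .#..#: next=#  (t=0,i=3, bit9=1)
  nb .#...: next=#  (t=1,i=9, bit8=1)
  nb ..###: next=#  (t=2,i=3, bit7=1)
  nb ..##.: next=.  (t=0,i=5, bit6=0)
  nb ..#.#: next=#  (t=2,i=17, bit5=1)
  nb ..#..: next=.  (t=0,i=2, bit4=0)
  nb ...##: next=.  (t=1,i=13, bit3=0)
  nb ...#.: next=#  (t=0,i=1, bit2=1)
  nb ....#: next=.  (t=1,i=12, bit1=0)
  nb .....: next=#  (t=1,i=11, bit0=1)
  bits 00000111010011000001011110100101 = 122427301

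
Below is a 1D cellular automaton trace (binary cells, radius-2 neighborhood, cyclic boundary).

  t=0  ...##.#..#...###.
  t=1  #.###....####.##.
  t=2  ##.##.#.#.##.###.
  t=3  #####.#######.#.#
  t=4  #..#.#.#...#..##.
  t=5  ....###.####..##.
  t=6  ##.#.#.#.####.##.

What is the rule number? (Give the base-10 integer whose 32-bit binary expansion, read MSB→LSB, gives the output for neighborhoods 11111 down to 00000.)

1516502365

  #####|.  b31=0 t=3,i=1
  ####.|#  b30=1 t=1,i=11
  ###.#|.  b29=0 t=1,i=12
  ###..|#  b28=1 t=0,i=15
  ##.##|#  b27=1 t=1,i=13
  ##.#.|.  b26=0 t=0,i=5
  ##..#|#  b25=1 t=5,i=12
  ##...|.  b24=0 t=0,i=16
  #.###|.  b23=0 t=1,i=2
  #.##.|#  b22=1 t=1,i=14
  #.#.#|#  b21=1 t=1,i=0
  #.#..|.  b20=0 t=0,i=6
  #..##|.  b19=0 t=4,i=13
  #..#.|.  b18=0 t=0,i=8
  #...#|#  b17=1 t=0,i=11
  #....|#  b16=1 t=0,i=0
  .####|#  b15=1 t=1,i=10
  .###.|#  b14=1 t=0,i=14
  .##.#|#  b13=1 t=0,i=4
  .##..|#  b12=1 t=5,i=15
  .#.##|#  b11=1 t=1,i=1
  .#.#.|#  b10=1 t=2,i=7
  .#..#|.  b9=0 t=0,i=7
  .#...|#  b8=1 t=0,i=10
  ..###|.  b7=0 t=0,i=13
  ..##.|#  b6=1 t=0,i=3
  ..#.#|.  b5=0 t=4,i=3
  ..#..|#  b4=1 t=0,i=9
  ...##|#  b3=1 t=0,i=2
  ...#.|#  b2=1 t=4,i=10
  ....#|.  b1=0 t=0,i=1
  .....|#  b0=1 t=5,i=1
  bits 01011010011000111111110101011101 = 1516502365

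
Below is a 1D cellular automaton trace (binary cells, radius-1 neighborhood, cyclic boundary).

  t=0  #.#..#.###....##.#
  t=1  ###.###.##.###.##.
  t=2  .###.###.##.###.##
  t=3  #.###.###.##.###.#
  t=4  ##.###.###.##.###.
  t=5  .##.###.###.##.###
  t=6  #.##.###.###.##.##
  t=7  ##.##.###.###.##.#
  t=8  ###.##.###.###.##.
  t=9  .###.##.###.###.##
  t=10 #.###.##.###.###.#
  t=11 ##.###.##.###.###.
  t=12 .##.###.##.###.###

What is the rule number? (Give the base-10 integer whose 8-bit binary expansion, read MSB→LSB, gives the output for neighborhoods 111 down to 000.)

231

  ###|#  b7=1 t=0,i=8
  ##.|#  b6=1 t=0,i=0
  #.#|#  b5=1 t=0,i=1
  #..|.  b4=0 t=0,i=3
  .##|.  b3=0 t=0,i=7
  .#.|#  b2=1 t=0,i=2
  ..#|#  b1=1 t=0,i=4
  ...|#  b0=1 t=0,i=11
  bits 11100111 = 231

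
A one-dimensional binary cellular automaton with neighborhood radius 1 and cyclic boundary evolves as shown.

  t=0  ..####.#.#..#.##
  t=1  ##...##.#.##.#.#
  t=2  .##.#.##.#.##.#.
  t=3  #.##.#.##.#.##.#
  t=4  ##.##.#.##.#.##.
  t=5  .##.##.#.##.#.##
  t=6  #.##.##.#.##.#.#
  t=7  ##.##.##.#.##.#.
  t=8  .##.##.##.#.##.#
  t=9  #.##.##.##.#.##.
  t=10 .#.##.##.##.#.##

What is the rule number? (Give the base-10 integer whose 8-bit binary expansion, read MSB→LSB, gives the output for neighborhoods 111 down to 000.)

114

  nb ###: next=.  (t=0,i=3, bit7=0)
  nb ##.: next=#  (t=0,i=5, bit6=1)
  nb #.#: next=#  (t=0,i=6, bit5=1)
  nb #..: next=#  (t=0,i=0, bit4=1)
  nb .##: next=.  (t=0,i=2, bit3=0)
  nb .#.: next=.  (t=0,i=7, bit2=0)
  nb ..#: next=#  (t=0,i=1, bit1=1)
  nb ...: next=.  (t=1,i=3, bit0=0)
  bits 01110010 = 114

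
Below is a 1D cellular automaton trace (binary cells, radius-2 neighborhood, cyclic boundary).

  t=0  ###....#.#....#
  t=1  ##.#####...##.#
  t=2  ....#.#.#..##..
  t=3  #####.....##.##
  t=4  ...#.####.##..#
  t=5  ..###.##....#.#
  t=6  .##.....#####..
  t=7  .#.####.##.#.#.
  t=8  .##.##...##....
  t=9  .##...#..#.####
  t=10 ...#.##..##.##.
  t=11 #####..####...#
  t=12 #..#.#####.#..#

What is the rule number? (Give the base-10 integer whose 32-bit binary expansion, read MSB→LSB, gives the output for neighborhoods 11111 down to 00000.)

  [31] ##### => .  t=1,i=5
  [30] ####. => #  t=0,i=1
  [29] ###.# => .  t=1,i=1
  [28] ###.. => .  t=0,i=2
  [27] ##.## => .  t=1,i=2
  [26] ##.#. => #  t=7,i=10
  [25] ##..# => #  t=4,i=12
  [24] ##... => #  t=0,i=3
  [23] #.### => .  t=1,i=3
  [22] #.##. => .  t=4,i=10
  [21] #.#.# => .  t=2,i=6
  [20] #.#.. => .  t=0,i=9
  [19] #..## => #  t=2,i=10
  [18] #..#. => .  t=4,i=13
  [17] #...# => .  t=1,i=9
  [16] #.... => #  t=0,i=4
  [15] .#### => #  t=0,i=0
  [14] .###. => .  t=1,i=0
  [13] .##.# => #  t=1,i=12
  [12] .##.. => .  t=2,i=12
  [11] .#.## => #  t=4,i=4
  [10] .#.#. => .  t=0,i=8
  [9] .#..# => .  t=2,i=9
  [8] .#... => .  t=0,i=10
  [7] ..### => #  t=0,i=14
  [6] ..##. => #  t=1,i=11
  [5] ..#.# => #  t=0,i=7
  [4] ..#.. => #  t=4,i=14
  [3] ...## => .  t=0,i=13
  [2] ...#. => #  t=0,i=6
  [1] ....# => #  t=0,i=5
  [0] ..... => #  t=2,i=0
  bits 01000111000010011010100011110111 = 1191815415

1191815415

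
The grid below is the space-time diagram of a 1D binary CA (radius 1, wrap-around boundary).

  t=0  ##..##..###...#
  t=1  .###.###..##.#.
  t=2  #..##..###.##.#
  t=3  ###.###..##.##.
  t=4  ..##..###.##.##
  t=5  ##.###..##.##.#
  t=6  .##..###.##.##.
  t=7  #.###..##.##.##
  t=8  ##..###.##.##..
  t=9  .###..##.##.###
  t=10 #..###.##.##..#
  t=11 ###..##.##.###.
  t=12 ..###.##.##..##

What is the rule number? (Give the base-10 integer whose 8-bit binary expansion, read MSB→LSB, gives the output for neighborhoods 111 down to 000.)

  ### -> .   bit 7 = 0  t=0,i=0
  ##. -> #   bit 6 = 1  t=0,i=1
  #.# -> #   bit 5 = 1  t=1,i=4
  #.. -> #   bit 4 = 1  t=0,i=2
  .## -> .   bit 3 = 0  t=0,i=4
  .#. -> .   bit 2 = 0  t=1,i=13
  ..# -> #   bit 1 = 1  t=0,i=3
  ... -> .   bit 0 = 0  t=0,i=12
  bits 01110010 = 114

114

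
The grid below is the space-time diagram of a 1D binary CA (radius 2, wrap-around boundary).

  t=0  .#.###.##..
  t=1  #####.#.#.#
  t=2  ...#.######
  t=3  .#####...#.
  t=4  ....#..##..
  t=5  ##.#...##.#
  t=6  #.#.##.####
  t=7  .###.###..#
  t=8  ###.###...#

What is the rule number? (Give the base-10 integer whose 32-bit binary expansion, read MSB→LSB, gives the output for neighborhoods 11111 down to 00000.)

  #####|.  b31=0 t=1,i=1
  ####.|#  b30=1 t=1,i=3
  ###.#|.  b29=0 t=0,i=5
  ###..|.  b28=0 t=2,i=10
  ##.##|#  b27=1 t=0,i=6
  ##.#.|#  b26=1 t=1,i=5
  ##..#|.  b25=0 t=7,i=8
  ##...|.  b24=0 t=0,i=9
  #.###|#  b23=1 t=0,i=3
  #.##.|.  b22=0 t=0,i=7
  #.#.#|#  b21=1 t=1,i=6
  #.#..|.  b20=0 t=5,i=3
  #..##|.  b19=0 t=3,i=0
  #..#.|.  b18=0 t=7,i=9
  #...#|#  b17=1 t=0,i=10
  #....|#  b16=1 t=4,i=10
  .####|.  b15=0 t=1,i=0
  .###.|#  b14=1 t=0,i=4
  .##.#|#  b13=1 t=5,i=8
  .##..|#  b12=1 t=0,i=8
  .#.##|#  b11=1 t=0,i=2
  .#.#.|#  b10=1 t=1,i=7
  .#..#|.  b9=0 t=3,i=10
  .#...|#  b8=1 t=5,i=4
  ..###|.  b7=0 t=3,i=1
  ..##.|#  b6=1 t=4,i=7
  ..#.#|#  b5=1 t=0,i=1
  ..#..|.  b4=0 t=3,i=9
  ...##|.  b3=0 t=5,i=6
  ...#.|#  b2=1 t=0,i=0
  ....#|.  b1=0 t=4,i=2
  .....|#  b0=1 t=4,i=0
  bits 01001100101000110111110101100101 = 1285782885

1285782885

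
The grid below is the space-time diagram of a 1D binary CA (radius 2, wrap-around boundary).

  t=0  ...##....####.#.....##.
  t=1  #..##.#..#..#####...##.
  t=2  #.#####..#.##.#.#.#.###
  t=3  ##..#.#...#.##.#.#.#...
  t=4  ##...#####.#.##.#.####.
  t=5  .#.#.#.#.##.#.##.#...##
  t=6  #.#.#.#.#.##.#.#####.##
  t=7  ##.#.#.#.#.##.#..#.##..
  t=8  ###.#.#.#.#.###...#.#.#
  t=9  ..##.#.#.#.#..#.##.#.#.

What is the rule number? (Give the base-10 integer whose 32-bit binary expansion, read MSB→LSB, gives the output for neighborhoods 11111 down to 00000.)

3155901908

  nb #####: next=#  (t=1,i=14, bit31=1)
  nb ####.: next=.  (t=0,i=11, bit30=0)
  nb ###.#: next=#  (t=0,i=12, bit29=1)
  nb ###..: next=#  (t=1,i=16, bit28=1)
  nb ##.##: next=#  (t=2,i=1, bit27=1)
  nb ##.#.: next=#  (t=0,i=13, bit26=1)
  nb ##..#: next=.  (t=2,i=7, bit25=0)
  nb ##...: next=.  (t=0,i=5, bit24=0)
  nb #.###: next=.  (t=2,i=2, bit23=0)
  nb #.##.: next=.  (t=2,i=11, bit22=0)
  nb #.#.#: next=.  (t=2,i=14, bit21=0)
  nb #.#..: next=#  (t=0,i=14, bit20=1)
  nb #..##: next=#  (t=1,i=2, bit19=1)
  nb #..#.: next=.  (t=1,i=8, bit18=0)
  nb #...#: next=#  (t=1,i=18, bit17=1)
  nb #....: next=#  (t=0,i=0, bit16=1)
  nb .####: next=.  (t=0,i=10, bit15=0)
  nb .###.: next=.  (t=6,i=22, bit14=0)
  nb .##.#: next=#  (t=1,i=4, bit13=1)
  nb .##..: next=#  (t=0,i=4, bit12=1)
  nb .#.##: next=#  (t=2,i=10, bit11=1)
  nb .#.#.: next=#  (t=2,i=15, bit10=1)
  nb .#..#: next=.  (t=1,i=1, bit9=0)
  nb .#...: next=#  (t=0,i=15, bit8=1)
  nb ..###: next=#  (t=0,i=9, bit7=1)
  nb ..##.: next=#  (t=0,i=3, bit6=1)
  nb ..#.#: next=.  (t=2,i=9, bit5=0)
  nb ..#..: next=#  (t=1,i=9, bit4=1)
  nb ...##: next=.  (t=0,i=2, bit3=0)
  nb ...#.: next=#  (t=3,i=9, bit2=1)
  nb ....#: next=.  (t=0,i=1, bit1=0)
  nb .....: next=.  (t=0,i=17, bit0=0)
  bits 10111100000110110011110111010100 = 3155901908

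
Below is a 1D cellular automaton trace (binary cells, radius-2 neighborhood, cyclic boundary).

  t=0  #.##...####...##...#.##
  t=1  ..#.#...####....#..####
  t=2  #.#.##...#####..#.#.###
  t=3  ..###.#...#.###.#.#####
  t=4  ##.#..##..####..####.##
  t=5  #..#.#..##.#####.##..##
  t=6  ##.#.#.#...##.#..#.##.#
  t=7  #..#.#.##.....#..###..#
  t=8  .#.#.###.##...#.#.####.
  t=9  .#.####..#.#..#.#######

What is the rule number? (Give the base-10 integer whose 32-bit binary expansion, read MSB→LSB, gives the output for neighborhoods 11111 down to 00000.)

  [31] ##### => .  t=2,i=11
  [30] ####. => #  t=0,i=9
  [29] ###.# => .  t=0,i=0
  [28] ###.. => #  t=0,i=10
  [27] ##.## => .  t=0,i=1
  [26] ##.#. => .  t=2,i=1
  [25] ##..# => #  t=1,i=0
  [24] ##... => #  t=0,i=4
  [23] #.### => #  t=0,i=21
  [22] #.##. => #  t=0,i=2
  [21] #.#.# => #  t=2,i=2
  [20] #.#.. => #  t=1,i=4
  [19] #..## => #  t=1,i=18
  [18] #..#. => .  t=1,i=1
  [17] #...# => .  t=0,i=5
  [16] #.... => #  t=1,i=13
  [15] .#### => #  t=0,i=8
  [14] .###. => #  t=0,i=22
  [13] .##.# => .  t=5,i=9
  [12] .##.. => .  t=0,i=3
  [11] .#.## => #  t=0,i=20
  [10] .#.#. => .  t=1,i=3
  [9] .#..# => .  t=1,i=17
  [8] .#... => #  t=1,i=5
  [7] ..### => .  t=0,i=7
  [6] ..##. => .  t=0,i=14
  [5] ..#.# => #  t=0,i=19
  [4] ..#.. => #  t=1,i=16
  [3] ...## => .  t=0,i=6
  [2] ...#. => .  t=0,i=18
  [1] ....# => .  t=1,i=14
  [0] ..... => .  t=7,i=11
  bits 01010011111110011100100100110000 = 1408878896

1408878896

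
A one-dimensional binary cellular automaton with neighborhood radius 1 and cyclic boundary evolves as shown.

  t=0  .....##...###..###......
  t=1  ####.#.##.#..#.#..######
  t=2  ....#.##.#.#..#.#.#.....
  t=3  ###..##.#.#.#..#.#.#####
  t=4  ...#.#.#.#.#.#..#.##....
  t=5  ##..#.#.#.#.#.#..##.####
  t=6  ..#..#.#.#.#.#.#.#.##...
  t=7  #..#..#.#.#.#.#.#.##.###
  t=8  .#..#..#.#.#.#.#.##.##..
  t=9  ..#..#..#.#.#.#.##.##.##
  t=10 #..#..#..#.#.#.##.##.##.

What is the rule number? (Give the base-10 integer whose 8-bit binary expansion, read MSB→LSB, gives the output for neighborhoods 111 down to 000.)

  ### -> .   bit 7 = 0  t=0,i=11
  ##. -> .   bit 6 = 0  t=0,i=6
  #.# -> #   bit 5 = 1  t=1,i=4
  #.. -> #   bit 4 = 1  t=0,i=7
  .## -> #   bit 3 = 1  t=0,i=5
  .#. -> .   bit 2 = 0  t=1,i=5
  ..# -> .   bit 1 = 0  t=0,i=4
  ... -> #   bit 0 = 1  t=0,i=0
  bits 00111001 = 57

57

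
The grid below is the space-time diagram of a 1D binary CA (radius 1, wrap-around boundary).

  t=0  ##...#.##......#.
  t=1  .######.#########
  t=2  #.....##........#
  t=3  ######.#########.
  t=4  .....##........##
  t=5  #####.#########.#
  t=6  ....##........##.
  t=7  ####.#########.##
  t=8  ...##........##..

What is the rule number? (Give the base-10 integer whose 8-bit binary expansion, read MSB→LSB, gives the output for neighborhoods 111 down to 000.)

119

  [7] ### => .  t=1,i=2
  [6] ##. => #  t=0,i=1
  [5] #.# => #  t=0,i=6
  [4] #.. => #  t=0,i=2
  [3] .## => .  t=0,i=0
  [2] .#. => #  t=0,i=5
  [1] ..# => #  t=0,i=4
  [0] ... => #  t=0,i=3
  bits 01110111 = 119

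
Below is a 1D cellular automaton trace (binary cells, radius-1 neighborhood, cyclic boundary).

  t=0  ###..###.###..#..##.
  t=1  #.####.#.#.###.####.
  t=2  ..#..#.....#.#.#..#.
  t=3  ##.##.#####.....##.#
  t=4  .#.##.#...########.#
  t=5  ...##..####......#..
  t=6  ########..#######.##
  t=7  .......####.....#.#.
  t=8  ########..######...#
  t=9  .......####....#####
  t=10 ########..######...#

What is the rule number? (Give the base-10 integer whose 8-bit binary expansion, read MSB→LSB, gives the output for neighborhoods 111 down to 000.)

91

  ### -> .   bit 7 = 0  t=0,i=1
  ##. -> #   bit 6 = 1  t=0,i=2
  #.# -> .   bit 5 = 0  t=0,i=8
  #.. -> #   bit 4 = 1  t=0,i=3
  .## -> #   bit 3 = 1  t=0,i=0
  .#. -> .   bit 2 = 0  t=0,i=14
  ..# -> #   bit 1 = 1  t=0,i=4
  ... -> #   bit 0 = 1  t=2,i=0
  bits 01011011 = 91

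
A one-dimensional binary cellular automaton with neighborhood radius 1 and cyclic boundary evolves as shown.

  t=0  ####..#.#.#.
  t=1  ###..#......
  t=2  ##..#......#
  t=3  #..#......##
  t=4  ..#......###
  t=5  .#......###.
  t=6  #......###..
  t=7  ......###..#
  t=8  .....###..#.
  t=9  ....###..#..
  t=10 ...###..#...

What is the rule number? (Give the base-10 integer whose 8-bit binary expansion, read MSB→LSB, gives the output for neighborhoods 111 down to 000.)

  ###|#  b7=1 t=0,i=1
  ##.|.  b6=0 t=0,i=3
  #.#|.  b5=0 t=0,i=7
  #..|.  b4=0 t=0,i=4
  .##|#  b3=1 t=0,i=0
  .#.|.  b2=0 t=0,i=6
  ..#|#  b1=1 t=0,i=5
  ...|.  b0=0 t=1,i=7
  bits 10001010 = 138

138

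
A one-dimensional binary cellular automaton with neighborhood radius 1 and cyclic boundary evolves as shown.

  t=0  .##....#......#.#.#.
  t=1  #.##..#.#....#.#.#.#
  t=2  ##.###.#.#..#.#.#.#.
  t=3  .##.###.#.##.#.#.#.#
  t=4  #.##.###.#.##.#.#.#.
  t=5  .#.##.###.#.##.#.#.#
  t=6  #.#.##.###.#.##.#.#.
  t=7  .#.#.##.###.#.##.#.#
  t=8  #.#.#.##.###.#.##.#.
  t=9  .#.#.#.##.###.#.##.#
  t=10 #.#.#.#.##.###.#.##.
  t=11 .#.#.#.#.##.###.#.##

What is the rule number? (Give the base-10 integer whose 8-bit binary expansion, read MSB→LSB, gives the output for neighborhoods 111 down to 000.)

242

  [7] ### => #  t=2,i=4
  [6] ##. => #  t=0,i=2
  [5] #.# => #  t=0,i=15
  [4] #.. => #  t=0,i=3
  [3] .## => .  t=0,i=1
  [2] .#. => .  t=0,i=7
  [1] ..# => #  t=0,i=0
  [0] ... => .  t=0,i=4
  bits 11110010 = 242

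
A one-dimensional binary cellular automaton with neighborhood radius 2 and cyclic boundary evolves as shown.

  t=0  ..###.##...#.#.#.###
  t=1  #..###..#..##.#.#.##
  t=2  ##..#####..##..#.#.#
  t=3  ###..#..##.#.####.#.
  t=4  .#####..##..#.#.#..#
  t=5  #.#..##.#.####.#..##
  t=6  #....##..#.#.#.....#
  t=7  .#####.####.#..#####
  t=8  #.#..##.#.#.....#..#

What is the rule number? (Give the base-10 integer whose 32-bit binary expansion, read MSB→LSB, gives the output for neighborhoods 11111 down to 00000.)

990243963

  nb #####: next=.  (t=2,i=6, bit31=0)
  nb ####.: next=.  (t=2,i=7, bit30=0)
  nb ###.#: next=#  (t=0,i=4, bit29=1)
  nb ###..: next=#  (t=0,i=19, bit28=1)
  nb ##.##: next=#  (t=0,i=5, bit27=1)
  nb ##.#.: next=.  (t=1,i=13, bit26=0)
  nb ##..#: next=#  (t=0,i=0, bit25=1)
  nb ##...: next=#  (t=0,i=8, bit24=1)
  nb #.###: next=.  (t=0,i=17, bit23=0)
  nb #.##.: next=.  (t=0,i=6, bit22=0)
  nb #.#.#: next=.  (t=0,i=13, bit21=0)
  nb #.#..: next=.  (t=4,i=16, bit20=0)
  nb #..##: next=.  (t=0,i=1, bit19=0)
  nb #..#.: next=#  (t=1,i=7, bit18=1)
  nb #...#: next=.  (t=0,i=9, bit17=0)
  nb #....: next=#  (t=6,i=2, bit16=1)
  nb .####: next=#  (t=2,i=5, bit15=1)
  nb .###.: next=#  (t=0,i=3, bit14=1)
  nb .##.#: next=#  (t=1,i=12, bit13=1)
  nb .##..: next=.  (t=0,i=7, bit12=0)
  nb .#.##: next=#  (t=0,i=16, bit11=1)
  nb .#.#.: next=#  (t=0,i=12, bit10=1)
  nb .#..#: next=.  (t=1,i=9, bit9=0)
  nb .#...: next=.  (t=6,i=14, bit8=0)
  nb ..###: next=.  (t=0,i=2, bit7=0)
  nb ..##.: next=#  (t=1,i=11, bit6=1)
  nb ..#.#: next=#  (t=0,i=11, bit5=1)
  nb ..#..: next=#  (t=1,i=8, bit4=1)
  nb ...##: next=#  (t=6,i=4, bit3=1)
  nb ...#.: next=.  (t=0,i=10, bit2=0)
  nb ....#: next=#  (t=6,i=3, bit1=1)
  nb .....: next=#  (t=6,i=16, bit0=1)
  bits 00111011000001011110110001111011 = 990243963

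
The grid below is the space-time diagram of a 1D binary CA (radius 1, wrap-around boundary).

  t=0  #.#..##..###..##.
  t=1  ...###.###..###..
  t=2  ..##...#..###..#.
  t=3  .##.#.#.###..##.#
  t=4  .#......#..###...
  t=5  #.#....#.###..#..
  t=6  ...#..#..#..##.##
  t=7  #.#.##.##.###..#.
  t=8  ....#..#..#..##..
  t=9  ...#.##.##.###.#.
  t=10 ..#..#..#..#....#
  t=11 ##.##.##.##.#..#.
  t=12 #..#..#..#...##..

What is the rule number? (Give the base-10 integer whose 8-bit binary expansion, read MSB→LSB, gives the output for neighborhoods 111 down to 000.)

26

  nb ###: next=.  (t=0,i=10, bit7=0)
  nb ##.: next=.  (t=0,i=6, bit6=0)
  nb #.#: next=.  (t=0,i=1, bit5=0)
  nb #..: next=#  (t=0,i=3, bit4=1)
  nb .##: next=#  (t=0,i=5, bit3=1)
  nb .#.: next=.  (t=0,i=0, bit2=0)
  nb ..#: next=#  (t=0,i=4, bit1=1)
  nb ...: next=.  (t=1,i=0, bit0=0)
  bits 00011010 = 26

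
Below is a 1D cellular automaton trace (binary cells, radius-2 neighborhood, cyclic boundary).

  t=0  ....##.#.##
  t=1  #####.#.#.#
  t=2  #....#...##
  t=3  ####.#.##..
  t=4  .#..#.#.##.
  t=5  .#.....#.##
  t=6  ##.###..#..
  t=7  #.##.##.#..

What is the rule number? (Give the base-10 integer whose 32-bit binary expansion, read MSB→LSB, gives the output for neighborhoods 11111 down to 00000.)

529766491

  #####|.  b31=0 t=1,i=1
  ####.|.  b30=0 t=1,i=3
  ###.#|.  b29=0 t=1,i=4
  ###..|#  b28=1 t=2,i=0
  ##.##|#  b27=1 t=6,i=2
  ##.#.|#  b26=1 t=0,i=6
  ##..#|#  b25=1 t=3,i=9
  ##...|#  b24=1 t=0,i=0
  #.###|#  b23=1 t=1,i=10
  #.##.|.  b22=0 t=0,i=9
  #.#.#|.  b21=0 t=0,i=7
  #.#..|#  b20=1 t=5,i=1
  #..##|.  b19=0 t=3,i=10
  #..#.|.  b18=0 t=4,i=0
  #...#|#  b17=1 t=2,i=7
  #....|#  b16=1 t=0,i=1
  .####|#  b15=1 t=1,i=0
  .###.|.  b14=0 t=2,i=10
  .##.#|.  b13=0 t=0,i=5
  .##..|#  b12=1 t=0,i=10
  .#.##|#  b11=1 t=0,i=8
  .#.#.|.  b10=0 t=1,i=7
  .#..#|.  b9=0 t=4,i=2
  .#...|.  b8=0 t=2,i=6
  ..###|.  b7=0 t=2,i=9
  ..##.|#  b6=1 t=0,i=4
  ..#.#|.  b5=0 t=4,i=4
  ..#..|#  b4=1 t=2,i=5
  ...##|#  b3=1 t=0,i=3
  ...#.|.  b2=0 t=2,i=4
  ....#|#  b1=1 t=0,i=2
  .....|#  b0=1 t=5,i=4
  bits 00011111100100111001100001011011 = 529766491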